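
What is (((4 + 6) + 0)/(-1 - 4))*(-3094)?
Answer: 6188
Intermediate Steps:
(((4 + 6) + 0)/(-1 - 4))*(-3094) = ((10 + 0)/(-5))*(-3094) = (10*(-⅕))*(-3094) = -2*(-3094) = 6188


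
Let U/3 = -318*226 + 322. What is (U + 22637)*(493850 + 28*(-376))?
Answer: -92798307322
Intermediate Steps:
U = -214638 (U = 3*(-318*226 + 322) = 3*(-71868 + 322) = 3*(-71546) = -214638)
(U + 22637)*(493850 + 28*(-376)) = (-214638 + 22637)*(493850 + 28*(-376)) = -192001*(493850 - 10528) = -192001*483322 = -92798307322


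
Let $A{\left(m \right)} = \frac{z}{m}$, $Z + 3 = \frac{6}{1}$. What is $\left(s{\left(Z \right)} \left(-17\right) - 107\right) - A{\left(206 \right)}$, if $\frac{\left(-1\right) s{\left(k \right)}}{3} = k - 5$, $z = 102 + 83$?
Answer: $- \frac{43239}{206} \approx -209.9$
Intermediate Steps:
$z = 185$
$Z = 3$ ($Z = -3 + \frac{6}{1} = -3 + 6 \cdot 1 = -3 + 6 = 3$)
$s{\left(k \right)} = 15 - 3 k$ ($s{\left(k \right)} = - 3 \left(k - 5\right) = - 3 \left(-5 + k\right) = 15 - 3 k$)
$A{\left(m \right)} = \frac{185}{m}$
$\left(s{\left(Z \right)} \left(-17\right) - 107\right) - A{\left(206 \right)} = \left(\left(15 - 9\right) \left(-17\right) - 107\right) - \frac{185}{206} = \left(\left(15 - 9\right) \left(-17\right) - 107\right) - 185 \cdot \frac{1}{206} = \left(6 \left(-17\right) - 107\right) - \frac{185}{206} = \left(-102 - 107\right) - \frac{185}{206} = -209 - \frac{185}{206} = - \frac{43239}{206}$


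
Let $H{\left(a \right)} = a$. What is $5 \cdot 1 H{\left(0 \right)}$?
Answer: $0$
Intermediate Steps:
$5 \cdot 1 H{\left(0 \right)} = 5 \cdot 1 \cdot 0 = 5 \cdot 0 = 0$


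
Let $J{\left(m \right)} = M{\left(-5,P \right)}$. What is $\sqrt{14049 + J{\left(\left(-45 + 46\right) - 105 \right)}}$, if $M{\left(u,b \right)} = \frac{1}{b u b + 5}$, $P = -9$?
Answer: $\frac{\sqrt{5619599}}{20} \approx 118.53$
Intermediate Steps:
$M{\left(u,b \right)} = \frac{1}{5 + u b^{2}}$ ($M{\left(u,b \right)} = \frac{1}{u b^{2} + 5} = \frac{1}{5 + u b^{2}}$)
$J{\left(m \right)} = - \frac{1}{400}$ ($J{\left(m \right)} = \frac{1}{5 - 5 \left(-9\right)^{2}} = \frac{1}{5 - 405} = \frac{1}{-400} = - \frac{1}{400}$)
$\sqrt{14049 + J{\left(\left(-45 + 46\right) - 105 \right)}} = \sqrt{14049 - \frac{1}{400}} = \sqrt{\frac{5619599}{400}} = \frac{\sqrt{5619599}}{20}$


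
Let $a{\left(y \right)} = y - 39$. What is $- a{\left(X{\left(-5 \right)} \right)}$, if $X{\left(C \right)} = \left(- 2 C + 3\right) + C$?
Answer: $31$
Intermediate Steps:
$X{\left(C \right)} = 3 - C$ ($X{\left(C \right)} = \left(3 - 2 C\right) + C = 3 - C$)
$a{\left(y \right)} = -39 + y$
$- a{\left(X{\left(-5 \right)} \right)} = - (-39 + \left(3 - -5\right)) = - (-39 + \left(3 + 5\right)) = - (-39 + 8) = \left(-1\right) \left(-31\right) = 31$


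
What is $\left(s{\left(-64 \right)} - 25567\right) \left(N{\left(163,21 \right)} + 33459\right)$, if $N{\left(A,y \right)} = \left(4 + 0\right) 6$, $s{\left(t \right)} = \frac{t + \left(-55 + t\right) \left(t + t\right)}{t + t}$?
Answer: $- \frac{1720055193}{2} \approx -8.6003 \cdot 10^{8}$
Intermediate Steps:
$s{\left(t \right)} = \frac{t + 2 t \left(-55 + t\right)}{2 t}$ ($s{\left(t \right)} = \frac{t + \left(-55 + t\right) 2 t}{2 t} = \left(t + 2 t \left(-55 + t\right)\right) \frac{1}{2 t} = \frac{t + 2 t \left(-55 + t\right)}{2 t}$)
$N{\left(A,y \right)} = 24$ ($N{\left(A,y \right)} = 4 \cdot 6 = 24$)
$\left(s{\left(-64 \right)} - 25567\right) \left(N{\left(163,21 \right)} + 33459\right) = \left(\left(- \frac{109}{2} - 64\right) - 25567\right) \left(24 + 33459\right) = \left(- \frac{237}{2} - 25567\right) 33483 = \left(- \frac{51371}{2}\right) 33483 = - \frac{1720055193}{2}$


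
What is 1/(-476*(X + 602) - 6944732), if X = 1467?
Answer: -1/7929576 ≈ -1.2611e-7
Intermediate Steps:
1/(-476*(X + 602) - 6944732) = 1/(-476*(1467 + 602) - 6944732) = 1/(-476*2069 - 6944732) = 1/(-984844 - 6944732) = 1/(-7929576) = -1/7929576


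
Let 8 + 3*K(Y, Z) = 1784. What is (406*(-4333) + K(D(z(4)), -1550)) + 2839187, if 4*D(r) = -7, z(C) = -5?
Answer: 1080581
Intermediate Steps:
D(r) = -7/4 (D(r) = (¼)*(-7) = -7/4)
K(Y, Z) = 592 (K(Y, Z) = -8/3 + (⅓)*1784 = -8/3 + 1784/3 = 592)
(406*(-4333) + K(D(z(4)), -1550)) + 2839187 = (406*(-4333) + 592) + 2839187 = (-1759198 + 592) + 2839187 = -1758606 + 2839187 = 1080581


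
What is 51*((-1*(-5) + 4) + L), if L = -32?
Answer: -1173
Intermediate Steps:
51*((-1*(-5) + 4) + L) = 51*((-1*(-5) + 4) - 32) = 51*((5 + 4) - 32) = 51*(9 - 32) = 51*(-23) = -1173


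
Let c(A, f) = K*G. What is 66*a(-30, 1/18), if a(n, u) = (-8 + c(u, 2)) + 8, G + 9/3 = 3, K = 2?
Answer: 0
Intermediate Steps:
G = 0 (G = -3 + 3 = 0)
c(A, f) = 0 (c(A, f) = 2*0 = 0)
a(n, u) = 0 (a(n, u) = (-8 + 0) + 8 = -8 + 8 = 0)
66*a(-30, 1/18) = 66*0 = 0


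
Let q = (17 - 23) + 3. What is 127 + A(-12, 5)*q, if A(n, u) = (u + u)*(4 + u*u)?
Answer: -743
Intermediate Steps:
q = -3 (q = -6 + 3 = -3)
A(n, u) = 2*u*(4 + u²) (A(n, u) = (2*u)*(4 + u²) = 2*u*(4 + u²))
127 + A(-12, 5)*q = 127 + (2*5*(4 + 5²))*(-3) = 127 + (2*5*(4 + 25))*(-3) = 127 + (2*5*29)*(-3) = 127 + 290*(-3) = 127 - 870 = -743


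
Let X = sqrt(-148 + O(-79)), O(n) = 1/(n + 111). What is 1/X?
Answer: -4*I*sqrt(9470)/4735 ≈ -0.082208*I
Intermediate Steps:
O(n) = 1/(111 + n)
X = I*sqrt(9470)/8 (X = sqrt(-148 + 1/(111 - 79)) = sqrt(-148 + 1/32) = sqrt(-4735/32) = I*sqrt(9470)/8 ≈ 12.164*I)
1/X = 1/(I*sqrt(9470)/8) = -4*I*sqrt(9470)/4735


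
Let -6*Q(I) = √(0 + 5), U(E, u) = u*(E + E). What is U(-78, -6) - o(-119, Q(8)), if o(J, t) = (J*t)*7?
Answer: 936 - 833*√5/6 ≈ 625.56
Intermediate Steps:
U(E, u) = 2*E*u (U(E, u) = u*(2*E) = 2*E*u)
Q(I) = -√5/6 (Q(I) = -√(0 + 5)/6 = -√5/6)
o(J, t) = 7*J*t
U(-78, -6) - o(-119, Q(8)) = 2*(-78)*(-6) - 7*(-119)*(-√5/6) = 936 - 833*√5/6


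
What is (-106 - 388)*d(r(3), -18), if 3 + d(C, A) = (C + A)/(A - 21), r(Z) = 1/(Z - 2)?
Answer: 3800/3 ≈ 1266.7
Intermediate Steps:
r(Z) = 1/(-2 + Z)
d(C, A) = -3 + (A + C)/(-21 + A) (d(C, A) = -3 + (C + A)/(A - 21) = -3 + (A + C)/(-21 + A))
(-106 - 388)*d(r(3), -18) = (-106 - 388)*((63 + 1/(-2 + 3) - 2*(-18))/(-21 - 18)) = -494*(63 + 1/1 + 36)/(-39) = -(-38)*(63 + 1 + 36)/3 = -(-38)*100/3 = -494*(-100/39) = 3800/3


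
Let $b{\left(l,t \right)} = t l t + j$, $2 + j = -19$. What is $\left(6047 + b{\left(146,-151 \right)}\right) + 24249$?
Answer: $3359221$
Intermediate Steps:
$j = -21$ ($j = -2 - 19 = -21$)
$b{\left(l,t \right)} = -21 + l t^{2}$ ($b{\left(l,t \right)} = t l t - 21 = l t t - 21 = l t^{2} - 21 = -21 + l t^{2}$)
$\left(6047 + b{\left(146,-151 \right)}\right) + 24249 = \left(6047 - \left(21 - 146 \left(-151\right)^{2}\right)\right) + 24249 = \left(6047 + \left(-21 + 146 \cdot 22801\right)\right) + 24249 = \left(6047 + \left(-21 + 3328946\right)\right) + 24249 = \left(6047 + 3328925\right) + 24249 = 3334972 + 24249 = 3359221$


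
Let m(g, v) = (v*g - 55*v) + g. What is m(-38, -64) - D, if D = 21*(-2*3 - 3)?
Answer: 6103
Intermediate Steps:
D = -189 (D = 21*(-6 - 3) = 21*(-9) = -189)
m(g, v) = g - 55*v + g*v (m(g, v) = (g*v - 55*v) + g = (-55*v + g*v) + g = g - 55*v + g*v)
m(-38, -64) - D = (-38 - 55*(-64) - 38*(-64)) - 1*(-189) = (-38 + 3520 + 2432) + 189 = 5914 + 189 = 6103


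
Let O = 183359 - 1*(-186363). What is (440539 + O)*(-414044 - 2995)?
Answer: -337910437179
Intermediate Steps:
O = 369722 (O = 183359 + 186363 = 369722)
(440539 + O)*(-414044 - 2995) = (440539 + 369722)*(-414044 - 2995) = 810261*(-417039) = -337910437179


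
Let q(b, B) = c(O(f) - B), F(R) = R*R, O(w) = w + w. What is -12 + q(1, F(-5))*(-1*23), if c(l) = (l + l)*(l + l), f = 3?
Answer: -33224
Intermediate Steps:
O(w) = 2*w
F(R) = R²
c(l) = 4*l² (c(l) = (2*l)*(2*l) = 4*l²)
q(b, B) = 4*(6 - B)² (q(b, B) = 4*(2*3 - B)² = 4*(6 - B)²)
-12 + q(1, F(-5))*(-1*23) = -12 + (4*(-6 + (-5)²)²)*(-1*23) = -12 + (4*(-6 + 25)²)*(-23) = -12 + (4*19²)*(-23) = -12 + (4*361)*(-23) = -12 + 1444*(-23) = -12 - 33212 = -33224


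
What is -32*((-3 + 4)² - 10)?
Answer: 288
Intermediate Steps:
-32*((-3 + 4)² - 10) = -32*(1² - 10) = -32*(1 - 10) = -32*(-9) = 288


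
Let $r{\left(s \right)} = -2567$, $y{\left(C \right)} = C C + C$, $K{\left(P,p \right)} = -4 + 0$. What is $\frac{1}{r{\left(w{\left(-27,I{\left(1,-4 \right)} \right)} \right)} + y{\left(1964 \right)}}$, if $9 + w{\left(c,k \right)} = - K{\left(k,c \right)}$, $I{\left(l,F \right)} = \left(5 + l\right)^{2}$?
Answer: $\frac{1}{3856693} \approx 2.5929 \cdot 10^{-7}$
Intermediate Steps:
$K{\left(P,p \right)} = -4$
$y{\left(C \right)} = C + C^{2}$ ($y{\left(C \right)} = C^{2} + C = C + C^{2}$)
$w{\left(c,k \right)} = -5$ ($w{\left(c,k \right)} = -9 - -4 = -9 + 4 = -5$)
$\frac{1}{r{\left(w{\left(-27,I{\left(1,-4 \right)} \right)} \right)} + y{\left(1964 \right)}} = \frac{1}{-2567 + 1964 \left(1 + 1964\right)} = \frac{1}{-2567 + 1964 \cdot 1965} = \frac{1}{-2567 + 3859260} = \frac{1}{3856693}$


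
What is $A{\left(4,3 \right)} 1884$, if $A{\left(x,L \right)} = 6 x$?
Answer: $45216$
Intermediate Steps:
$A{\left(4,3 \right)} 1884 = 6 \cdot 4 \cdot 1884 = 24 \cdot 1884 = 45216$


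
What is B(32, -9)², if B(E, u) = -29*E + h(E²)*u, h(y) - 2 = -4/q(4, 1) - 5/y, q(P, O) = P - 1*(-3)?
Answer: 45478150575001/51380224 ≈ 8.8513e+5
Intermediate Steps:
q(P, O) = 3 + P (q(P, O) = P + 3 = 3 + P)
h(y) = 10/7 - 5/y (h(y) = 2 + (-4/(3 + 4) - 5/y) = 2 + (-4/7 - 5/y) = 10/7 - 5/y)
B(E, u) = -29*E + u*(10/7 - 5/E²) (B(E, u) = -29*E + (10/7 - 5/E²)*u = -29*E + u*(10/7 - 5/E²))
B(32, -9)² = (-29*32 + (10/7)*(-9) - 5*(-9)/32²)² = (-928 - 90/7 - 5*(-9)*1/1024)² = (-928 - 90/7 + 45/1024)² = (-6743749/7168)² = 45478150575001/51380224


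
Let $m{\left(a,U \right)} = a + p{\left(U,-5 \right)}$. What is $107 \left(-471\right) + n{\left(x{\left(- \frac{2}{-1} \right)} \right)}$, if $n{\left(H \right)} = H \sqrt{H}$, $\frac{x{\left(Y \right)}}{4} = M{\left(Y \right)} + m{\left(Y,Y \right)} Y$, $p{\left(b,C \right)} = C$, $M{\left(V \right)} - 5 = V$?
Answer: $-50389$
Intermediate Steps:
$M{\left(V \right)} = 5 + V$
$m{\left(a,U \right)} = -5 + a$ ($m{\left(a,U \right)} = a - 5 = -5 + a$)
$x{\left(Y \right)} = 20 + 4 Y + 4 Y \left(-5 + Y\right)$ ($x{\left(Y \right)} = 4 \left(\left(5 + Y\right) + \left(-5 + Y\right) Y\right) = 4 \left(\left(5 + Y\right) + Y \left(-5 + Y\right)\right) = 4 \left(5 + Y + Y \left(-5 + Y\right)\right) = 20 + 4 Y + 4 Y \left(-5 + Y\right)$)
$n{\left(H \right)} = H^{\frac{3}{2}}$
$107 \left(-471\right) + n{\left(x{\left(- \frac{2}{-1} \right)} \right)} = 107 \left(-471\right) + \left(20 + 4 \left(- \frac{2}{-1}\right) + 4 \left(- \frac{2}{-1}\right) \left(-5 - \frac{2}{-1}\right)\right)^{\frac{3}{2}} = -50397 + \left(20 + 4 \left(\left(-2\right) \left(-1\right)\right) + 4 \left(\left(-2\right) \left(-1\right)\right) \left(-5 - -2\right)\right)^{\frac{3}{2}} = -50397 + \left(20 + 4 \cdot 2 + 4 \cdot 2 \left(-5 + 2\right)\right)^{\frac{3}{2}} = -50397 + \left(20 + 8 + 4 \cdot 2 \left(-3\right)\right)^{\frac{3}{2}} = -50397 + \left(20 + 8 - 24\right)^{\frac{3}{2}} = -50397 + 4^{\frac{3}{2}} = -50397 + 8 = -50389$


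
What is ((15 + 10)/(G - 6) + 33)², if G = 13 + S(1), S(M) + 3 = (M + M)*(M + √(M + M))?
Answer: 289619/196 - 13425*√2/98 ≈ 1283.9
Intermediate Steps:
S(M) = -3 + 2*M*(M + √2*√M) (S(M) = -3 + (M + M)*(M + √(M + M)) = -3 + (2*M)*(M + √(2*M)) = -3 + (2*M)*(M + √2*√M) = -3 + 2*M*(M + √2*√M))
G = 12 + 2*√2 (G = 13 + (-3 + 2*1² + 2*√2*1^(3/2)) = 13 + (-3 + 2*1 + 2*√2*1) = 13 + (-3 + 2 + 2*√2) = 13 + (-1 + 2*√2) = 12 + 2*√2 ≈ 14.828)
((15 + 10)/(G - 6) + 33)² = ((15 + 10)/((12 + 2*√2) - 6) + 33)² = (25/(6 + 2*√2) + 33)² = (33 + 25/(6 + 2*√2))²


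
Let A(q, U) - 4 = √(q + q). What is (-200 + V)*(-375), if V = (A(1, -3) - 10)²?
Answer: 60750 + 4500*√2 ≈ 67114.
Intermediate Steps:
A(q, U) = 4 + √2*√q (A(q, U) = 4 + √(q + q) = 4 + √(2*q) = 4 + √2*√q)
V = (-6 + √2)² (V = ((4 + √2*√1) - 10)² = ((4 + √2*1) - 10)² = ((4 + √2) - 10)² = (-6 + √2)² ≈ 21.029)
(-200 + V)*(-375) = (-200 + (6 - √2)²)*(-375) = 75000 - 375*(6 - √2)²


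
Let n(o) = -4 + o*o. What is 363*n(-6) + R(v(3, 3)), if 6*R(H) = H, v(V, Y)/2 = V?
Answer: 11617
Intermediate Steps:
v(V, Y) = 2*V
R(H) = H/6
n(o) = -4 + o²
363*n(-6) + R(v(3, 3)) = 363*(-4 + (-6)²) + (2*3)/6 = 363*(-4 + 36) + (⅙)*6 = 363*32 + 1 = 11616 + 1 = 11617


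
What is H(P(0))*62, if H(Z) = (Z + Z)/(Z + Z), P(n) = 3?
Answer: 62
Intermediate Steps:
H(Z) = 1 (H(Z) = (2*Z)/((2*Z)) = (2*Z)*(1/(2*Z)) = 1)
H(P(0))*62 = 1*62 = 62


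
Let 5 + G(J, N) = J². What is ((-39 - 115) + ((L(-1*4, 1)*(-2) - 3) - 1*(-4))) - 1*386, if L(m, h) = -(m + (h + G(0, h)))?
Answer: -555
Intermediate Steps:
G(J, N) = -5 + J²
L(m, h) = 5 - h - m (L(m, h) = -(m + (h + (-5 + 0²))) = -(m + (h + (-5 + 0))) = -(m + (h - 5)) = -(m + (-5 + h)) = -(-5 + h + m) = 5 - h - m)
((-39 - 115) + ((L(-1*4, 1)*(-2) - 3) - 1*(-4))) - 1*386 = ((-39 - 115) + (((5 - 1*1 - (-1)*4)*(-2) - 3) - 1*(-4))) - 1*386 = (-154 + (((5 - 1 - 1*(-4))*(-2) - 3) + 4)) - 386 = (-154 + (((5 - 1 + 4)*(-2) - 3) + 4)) - 386 = (-154 + ((8*(-2) - 3) + 4)) - 386 = (-154 + ((-16 - 3) + 4)) - 386 = (-154 + (-19 + 4)) - 386 = (-154 - 15) - 386 = -169 - 386 = -555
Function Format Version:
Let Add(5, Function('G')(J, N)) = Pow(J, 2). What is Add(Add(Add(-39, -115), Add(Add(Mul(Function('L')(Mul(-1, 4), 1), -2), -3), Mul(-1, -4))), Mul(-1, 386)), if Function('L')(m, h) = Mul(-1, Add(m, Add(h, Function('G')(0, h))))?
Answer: -555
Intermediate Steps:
Function('G')(J, N) = Add(-5, Pow(J, 2))
Function('L')(m, h) = Add(5, Mul(-1, h), Mul(-1, m)) (Function('L')(m, h) = Mul(-1, Add(m, Add(h, Add(-5, Pow(0, 2))))) = Mul(-1, Add(m, Add(h, Add(-5, 0)))) = Mul(-1, Add(m, Add(h, -5))) = Mul(-1, Add(m, Add(-5, h))) = Mul(-1, Add(-5, h, m)) = Add(5, Mul(-1, h), Mul(-1, m)))
Add(Add(Add(-39, -115), Add(Add(Mul(Function('L')(Mul(-1, 4), 1), -2), -3), Mul(-1, -4))), Mul(-1, 386)) = Add(Add(Add(-39, -115), Add(Add(Mul(Add(5, Mul(-1, 1), Mul(-1, Mul(-1, 4))), -2), -3), Mul(-1, -4))), Mul(-1, 386)) = Add(Add(-154, Add(Add(Mul(Add(5, -1, Mul(-1, -4)), -2), -3), 4)), -386) = Add(Add(-154, Add(Add(Mul(Add(5, -1, 4), -2), -3), 4)), -386) = Add(Add(-154, Add(Add(Mul(8, -2), -3), 4)), -386) = Add(Add(-154, Add(Add(-16, -3), 4)), -386) = Add(Add(-154, Add(-19, 4)), -386) = Add(Add(-154, -15), -386) = Add(-169, -386) = -555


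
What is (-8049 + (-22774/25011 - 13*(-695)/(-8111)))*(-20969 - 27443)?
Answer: 11295659419929248/28980603 ≈ 3.8977e+8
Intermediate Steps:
(-8049 + (-22774/25011 - 13*(-695)/(-8111)))*(-20969 - 27443) = (-8049 + (-22774*1/25011 + 9035*(-1/8111)))*(-48412) = (-8049 + (-22774/25011 - 9035/8111))*(-48412) = (-8049 - 410694299/202864221)*(-48412) = -1633264809128/202864221*(-48412) = 11295659419929248/28980603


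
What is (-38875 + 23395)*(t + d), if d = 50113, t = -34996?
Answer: -234011160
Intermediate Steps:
(-38875 + 23395)*(t + d) = (-38875 + 23395)*(-34996 + 50113) = -15480*15117 = -234011160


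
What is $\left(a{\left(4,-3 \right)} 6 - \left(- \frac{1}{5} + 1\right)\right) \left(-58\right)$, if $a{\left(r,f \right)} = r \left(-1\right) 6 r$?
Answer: $\frac{167272}{5} \approx 33454.0$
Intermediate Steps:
$a{\left(r,f \right)} = - 6 r^{2}$ ($a{\left(r,f \right)} = r \left(- 6 r\right) = - 6 r^{2}$)
$\left(a{\left(4,-3 \right)} 6 - \left(- \frac{1}{5} + 1\right)\right) \left(-58\right) = \left(- 6 \cdot 4^{2} \cdot 6 - \left(- \frac{1}{5} + 1\right)\right) \left(-58\right) = \left(\left(-6\right) 16 \cdot 6 - \frac{4}{5}\right) \left(-58\right) = \left(\left(-96\right) 6 + \left(-1 + \frac{1}{5}\right)\right) \left(-58\right) = \left(-576 - \frac{4}{5}\right) \left(-58\right) = \left(- \frac{2884}{5}\right) \left(-58\right) = \frac{167272}{5}$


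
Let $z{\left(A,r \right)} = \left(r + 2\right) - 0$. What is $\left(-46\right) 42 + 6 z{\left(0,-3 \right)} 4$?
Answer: $-1956$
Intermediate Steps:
$z{\left(A,r \right)} = 2 + r$ ($z{\left(A,r \right)} = \left(2 + r\right) + 0 = 2 + r$)
$\left(-46\right) 42 + 6 z{\left(0,-3 \right)} 4 = \left(-46\right) 42 + 6 \left(2 - 3\right) 4 = -1932 + 6 \left(-1\right) 4 = -1932 - 24 = -1956$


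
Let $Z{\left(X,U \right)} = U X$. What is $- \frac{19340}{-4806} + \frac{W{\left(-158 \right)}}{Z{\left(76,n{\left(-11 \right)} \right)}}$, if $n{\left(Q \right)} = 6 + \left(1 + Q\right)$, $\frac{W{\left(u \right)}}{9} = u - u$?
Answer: $\frac{9670}{2403} \approx 4.0241$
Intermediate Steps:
$W{\left(u \right)} = 0$ ($W{\left(u \right)} = 9 \left(u - u\right) = 9 \cdot 0 = 0$)
$n{\left(Q \right)} = 7 + Q$
$- \frac{19340}{-4806} + \frac{W{\left(-158 \right)}}{Z{\left(76,n{\left(-11 \right)} \right)}} = - \frac{19340}{-4806} + \frac{0}{\left(7 - 11\right) 76} = \left(-19340\right) \left(- \frac{1}{4806}\right) + \frac{0}{\left(-4\right) 76} = \frac{9670}{2403} + \frac{0}{-304} = \frac{9670}{2403} + 0 \left(- \frac{1}{304}\right) = \frac{9670}{2403} + 0 = \frac{9670}{2403}$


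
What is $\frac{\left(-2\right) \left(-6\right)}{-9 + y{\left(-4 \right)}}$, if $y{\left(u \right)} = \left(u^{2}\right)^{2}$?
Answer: $\frac{12}{247} \approx 0.048583$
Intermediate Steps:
$y{\left(u \right)} = u^{4}$
$\frac{\left(-2\right) \left(-6\right)}{-9 + y{\left(-4 \right)}} = \frac{\left(-2\right) \left(-6\right)}{-9 + \left(-4\right)^{4}} = \frac{12}{-9 + 256} = \frac{12}{247}$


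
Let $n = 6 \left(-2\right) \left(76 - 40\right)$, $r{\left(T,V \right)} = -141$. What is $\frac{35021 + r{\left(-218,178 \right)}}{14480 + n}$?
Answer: $\frac{1090}{439} \approx 2.4829$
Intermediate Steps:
$n = -432$ ($n = \left(-12\right) 36 = -432$)
$\frac{35021 + r{\left(-218,178 \right)}}{14480 + n} = \frac{35021 - 141}{14480 - 432} = \frac{34880}{14048} = 34880 \cdot \frac{1}{14048} = \frac{1090}{439}$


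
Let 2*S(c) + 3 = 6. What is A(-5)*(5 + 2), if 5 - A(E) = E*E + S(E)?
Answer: -301/2 ≈ -150.50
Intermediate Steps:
S(c) = 3/2 (S(c) = -3/2 + (½)*6 = -3/2 + 3 = 3/2)
A(E) = 7/2 - E² (A(E) = 5 - (E*E + 3/2) = 5 - (E² + 3/2) = 5 - (3/2 + E²) = 5 + (-3/2 - E²) = 7/2 - E²)
A(-5)*(5 + 2) = (7/2 - 1*(-5)²)*(5 + 2) = (7/2 - 1*25)*7 = (7/2 - 25)*7 = -43/2*7 = -301/2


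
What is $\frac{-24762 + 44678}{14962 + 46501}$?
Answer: $\frac{19916}{61463} \approx 0.32403$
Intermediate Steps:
$\frac{-24762 + 44678}{14962 + 46501} = \frac{19916}{61463}$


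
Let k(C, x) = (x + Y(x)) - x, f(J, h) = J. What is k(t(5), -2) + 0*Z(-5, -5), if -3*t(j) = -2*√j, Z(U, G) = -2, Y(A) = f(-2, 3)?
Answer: -2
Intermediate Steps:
Y(A) = -2
t(j) = 2*√j/3 (t(j) = -(-2)*√j/3 = 2*√j/3)
k(C, x) = -2 (k(C, x) = (x - 2) - x = (-2 + x) - x = -2)
k(t(5), -2) + 0*Z(-5, -5) = -2 + 0*(-2) = -2 + 0 = -2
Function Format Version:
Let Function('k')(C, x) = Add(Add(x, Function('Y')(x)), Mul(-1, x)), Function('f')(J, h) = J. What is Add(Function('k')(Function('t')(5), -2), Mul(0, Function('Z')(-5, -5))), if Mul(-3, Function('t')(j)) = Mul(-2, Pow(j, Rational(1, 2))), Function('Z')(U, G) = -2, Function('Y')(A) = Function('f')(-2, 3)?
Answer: -2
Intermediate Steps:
Function('Y')(A) = -2
Function('t')(j) = Mul(Rational(2, 3), Pow(j, Rational(1, 2))) (Function('t')(j) = Mul(Rational(-1, 3), Mul(-2, Pow(j, Rational(1, 2)))) = Mul(Rational(2, 3), Pow(j, Rational(1, 2))))
Function('k')(C, x) = -2 (Function('k')(C, x) = Add(Add(x, -2), Mul(-1, x)) = Add(Add(-2, x), Mul(-1, x)) = -2)
Add(Function('k')(Function('t')(5), -2), Mul(0, Function('Z')(-5, -5))) = Add(-2, Mul(0, -2)) = Add(-2, 0) = -2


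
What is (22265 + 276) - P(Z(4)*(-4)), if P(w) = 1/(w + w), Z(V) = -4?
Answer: 721311/32 ≈ 22541.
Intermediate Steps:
P(w) = 1/(2*w)
(22265 + 276) - P(Z(4)*(-4)) = (22265 + 276) - 1/(2*((-4*(-4)))) = 22541 - 1/(2*16) = 22541 - 1*1/32 = 22541 - 1/32 = 721311/32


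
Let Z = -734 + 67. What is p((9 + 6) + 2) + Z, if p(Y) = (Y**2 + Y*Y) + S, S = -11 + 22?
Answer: -78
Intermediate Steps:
S = 11
Z = -667
p(Y) = 11 + 2*Y**2 (p(Y) = (Y**2 + Y*Y) + 11 = (Y**2 + Y**2) + 11 = 2*Y**2 + 11 = 11 + 2*Y**2)
p((9 + 6) + 2) + Z = (11 + 2*((9 + 6) + 2)**2) - 667 = (11 + 2*(15 + 2)**2) - 667 = (11 + 2*17**2) - 667 = (11 + 2*289) - 667 = (11 + 578) - 667 = 589 - 667 = -78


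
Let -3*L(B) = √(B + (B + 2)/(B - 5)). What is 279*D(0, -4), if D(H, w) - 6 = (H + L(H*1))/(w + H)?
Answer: 1674 + 93*I*√10/20 ≈ 1674.0 + 14.705*I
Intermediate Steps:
L(B) = -√(B + (2 + B)/(-5 + B))/3 (L(B) = -√(B + (B + 2)/(B - 5))/3 = -√(B + (2 + B)/(-5 + B))/3)
D(H, w) = 6 + (H - √((2 + H + H*(-5 + H))/(-5 + H))/3)/(H + w) (D(H, w) = 6 + (H - √((2 + H*1 + (H*1)*(-5 + H*1))/(-5 + H*1))/3)/(w + H) = 6 + (H - √((2 + H + H*(-5 + H))/(-5 + H))/3)/(H + w))
279*D(0, -4) = 279*((6*(-4) + 7*0 - √(2 + 0 + 0*(-5 + 0))*(I*√5/5)/3)/(0 - 4)) = 279*((-24 + 0 - √(2 + 0 + 0*(-5))*(I*√5/5)/3)/(-4)) = 279*(-(-24 + 0 - I*√5*√(2 + 0 + 0)/5/3)/4) = 279*(-(-24 + 0 - I*√10/5/3)/4) = 279*(-(-24 + 0 - I*√10/15)/4) = 279*(-(-24 - I*√10/15)/4) = 279*(6 + I*√10/60) = 1674 + 93*I*√10/20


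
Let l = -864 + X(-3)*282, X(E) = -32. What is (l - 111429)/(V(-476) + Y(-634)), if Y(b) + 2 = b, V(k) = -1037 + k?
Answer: 17331/307 ≈ 56.453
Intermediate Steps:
Y(b) = -2 + b
l = -9888 (l = -864 - 32*282 = -864 - 9024 = -9888)
(l - 111429)/(V(-476) + Y(-634)) = (-9888 - 111429)/((-1037 - 476) + (-2 - 634)) = -121317/(-1513 - 636) = -121317/(-2149) = -121317*(-1/2149) = 17331/307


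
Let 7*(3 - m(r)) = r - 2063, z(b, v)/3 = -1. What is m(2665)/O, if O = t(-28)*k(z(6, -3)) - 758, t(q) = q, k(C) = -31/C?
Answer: 249/3142 ≈ 0.079249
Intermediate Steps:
z(b, v) = -3 (z(b, v) = 3*(-1) = -3)
O = -3142/3 (O = -(-868)/(-3) - 758 = -(-868)*(-1)/3 - 758 = -28*31/3 - 758 = -868/3 - 758 = -3142/3 ≈ -1047.3)
m(r) = 2084/7 - r/7 (m(r) = 3 - (r - 2063)/7 = 3 - (-2063 + r)/7 = 3 + (2063/7 - r/7) = 2084/7 - r/7)
m(2665)/O = (2084/7 - 1/7*2665)/(-3142/3) = (2084/7 - 2665/7)*(-3/3142) = -83*(-3/3142) = 249/3142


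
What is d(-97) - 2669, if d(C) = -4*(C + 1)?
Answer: -2285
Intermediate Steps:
d(C) = -4 - 4*C (d(C) = -4*(1 + C) = -4 - 4*C)
d(-97) - 2669 = (-4 - 4*(-97)) - 2669 = (-4 + 388) - 2669 = 384 - 2669 = -2285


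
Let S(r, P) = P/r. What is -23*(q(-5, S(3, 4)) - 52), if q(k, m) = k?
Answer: 1311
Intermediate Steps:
-23*(q(-5, S(3, 4)) - 52) = -23*(-5 - 52) = -23*(-57) = 1311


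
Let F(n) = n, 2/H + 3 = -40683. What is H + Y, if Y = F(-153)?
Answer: -3112480/20343 ≈ -153.00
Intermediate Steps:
H = -1/20343 (H = 2/(-3 - 40683) = 2/(-40686) = 2*(-1/40686) = -1/20343 ≈ -4.9157e-5)
Y = -153
H + Y = -1/20343 - 153 = -3112480/20343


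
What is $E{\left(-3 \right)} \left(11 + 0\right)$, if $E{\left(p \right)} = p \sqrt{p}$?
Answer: $- 33 i \sqrt{3} \approx - 57.158 i$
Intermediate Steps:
$E{\left(p \right)} = p^{\frac{3}{2}}$
$E{\left(-3 \right)} \left(11 + 0\right) = \left(-3\right)^{\frac{3}{2}} \left(11 + 0\right) = - 3 i \sqrt{3} \cdot 11 = - 33 i \sqrt{3}$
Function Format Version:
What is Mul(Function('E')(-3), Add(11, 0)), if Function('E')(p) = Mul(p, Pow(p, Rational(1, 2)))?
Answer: Mul(-33, I, Pow(3, Rational(1, 2))) ≈ Mul(-57.158, I)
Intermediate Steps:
Function('E')(p) = Pow(p, Rational(3, 2))
Mul(Function('E')(-3), Add(11, 0)) = Mul(Pow(-3, Rational(3, 2)), Add(11, 0)) = Mul(Mul(-3, I, Pow(3, Rational(1, 2))), 11) = Mul(-33, I, Pow(3, Rational(1, 2)))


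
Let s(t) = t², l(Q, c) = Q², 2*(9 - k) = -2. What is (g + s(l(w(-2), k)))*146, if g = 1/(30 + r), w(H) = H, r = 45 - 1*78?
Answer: 6862/3 ≈ 2287.3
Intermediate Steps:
k = 10 (k = 9 - ½*(-2) = 9 + 1 = 10)
r = -33 (r = 45 - 78 = -33)
g = -⅓ (g = 1/(30 - 33) = 1/(-3) = -⅓ ≈ -0.33333)
(g + s(l(w(-2), k)))*146 = (-⅓ + ((-2)²)²)*146 = (-⅓ + 4²)*146 = (-⅓ + 16)*146 = (47/3)*146 = 6862/3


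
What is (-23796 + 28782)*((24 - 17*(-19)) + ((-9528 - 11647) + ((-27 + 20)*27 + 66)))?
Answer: -104461686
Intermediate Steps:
(-23796 + 28782)*((24 - 17*(-19)) + ((-9528 - 11647) + ((-27 + 20)*27 + 66))) = 4986*((24 + 323) + (-21175 + (-7*27 + 66))) = 4986*(347 + (-21175 + (-189 + 66))) = 4986*(347 + (-21175 - 123)) = 4986*(347 - 21298) = 4986*(-20951) = -104461686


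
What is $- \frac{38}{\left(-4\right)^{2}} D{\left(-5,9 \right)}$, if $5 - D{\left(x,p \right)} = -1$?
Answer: $- \frac{57}{4} \approx -14.25$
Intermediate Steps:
$D{\left(x,p \right)} = 6$ ($D{\left(x,p \right)} = 5 - -1 = 5 + 1 = 6$)
$- \frac{38}{\left(-4\right)^{2}} D{\left(-5,9 \right)} = - \frac{38}{\left(-4\right)^{2}} \cdot 6 = - \frac{38}{16} \cdot 6 = \left(-38\right) \frac{1}{16} \cdot 6 = \left(- \frac{19}{8}\right) 6 = - \frac{57}{4}$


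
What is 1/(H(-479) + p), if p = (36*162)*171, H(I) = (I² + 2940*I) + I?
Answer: -1/182026 ≈ -5.4937e-6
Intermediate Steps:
H(I) = I² + 2941*I
p = 997272 (p = 5832*171 = 997272)
1/(H(-479) + p) = 1/(-479*(2941 - 479) + 997272) = 1/(-479*2462 + 997272) = 1/(-1179298 + 997272) = 1/(-182026) = -1/182026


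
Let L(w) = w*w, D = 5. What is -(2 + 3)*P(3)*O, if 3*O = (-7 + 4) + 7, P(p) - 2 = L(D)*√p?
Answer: -40/3 - 500*√3/3 ≈ -302.01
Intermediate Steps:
L(w) = w²
P(p) = 2 + 25*√p (P(p) = 2 + 5²*√p = 2 + 25*√p)
O = 4/3 (O = ((-7 + 4) + 7)/3 = (-3 + 7)/3 = (⅓)*4 = 4/3 ≈ 1.3333)
-(2 + 3)*P(3)*O = -(2 + 3)*(2 + 25*√3)*4/3 = -5*(2 + 25*√3)*4/3 = -(10 + 125*√3)*4/3 = -(40/3 + 500*√3/3) = -40/3 - 500*√3/3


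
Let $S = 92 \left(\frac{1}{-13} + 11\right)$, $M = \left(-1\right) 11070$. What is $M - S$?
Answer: $- \frac{156974}{13} \approx -12075.0$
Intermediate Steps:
$M = -11070$
$S = \frac{13064}{13}$ ($S = 92 \left(- \frac{1}{13} + 11\right) = 92 \cdot \frac{142}{13} = \frac{13064}{13} \approx 1004.9$)
$M - S = -11070 - \frac{13064}{13} = - \frac{156974}{13}$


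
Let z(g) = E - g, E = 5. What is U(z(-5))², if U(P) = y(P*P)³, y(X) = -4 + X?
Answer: 782757789696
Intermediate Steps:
z(g) = 5 - g
U(P) = (-4 + P²)³ (U(P) = (-4 + P*P)³ = (-4 + P²)³)
U(z(-5))² = ((-4 + (5 - 1*(-5))²)³)² = ((-4 + (5 + 5)²)³)² = ((-4 + 10²)³)² = ((-4 + 100)³)² = (96³)² = 884736² = 782757789696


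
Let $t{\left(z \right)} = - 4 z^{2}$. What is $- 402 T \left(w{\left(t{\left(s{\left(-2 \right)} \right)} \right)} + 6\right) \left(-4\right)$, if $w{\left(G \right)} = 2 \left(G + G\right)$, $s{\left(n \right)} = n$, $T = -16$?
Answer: $1492224$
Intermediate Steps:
$w{\left(G \right)} = 4 G$ ($w{\left(G \right)} = 2 \cdot 2 G = 4 G$)
$- 402 T \left(w{\left(t{\left(s{\left(-2 \right)} \right)} \right)} + 6\right) \left(-4\right) = - 402 \left(- 16 \left(4 \left(- 4 \left(-2\right)^{2}\right) + 6\right) \left(-4\right)\right) = - 402 \left(- 16 \left(4 \left(\left(-4\right) 4\right) + 6\right) \left(-4\right)\right) = - 402 \left(- 16 \left(4 \left(-16\right) + 6\right) \left(-4\right)\right) = - 402 \left(- 16 \left(-64 + 6\right) \left(-4\right)\right) = - 402 \left(- 16 \left(\left(-58\right) \left(-4\right)\right)\right) = - 402 \left(\left(-16\right) 232\right) = \left(-402\right) \left(-3712\right) = 1492224$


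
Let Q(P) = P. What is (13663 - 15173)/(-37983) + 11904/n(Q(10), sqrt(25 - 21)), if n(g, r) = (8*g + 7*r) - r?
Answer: 113072138/873609 ≈ 129.43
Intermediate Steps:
n(g, r) = 6*r + 8*g (n(g, r) = (7*r + 8*g) - r = 6*r + 8*g)
(13663 - 15173)/(-37983) + 11904/n(Q(10), sqrt(25 - 21)) = (13663 - 15173)/(-37983) + 11904/(6*sqrt(25 - 21) + 8*10) = -1510*(-1/37983) + 11904/(6*sqrt(4) + 80) = 1510/37983 + 11904/(6*2 + 80) = 1510/37983 + 11904/(12 + 80) = 1510/37983 + 11904/92 = 1510/37983 + 11904*(1/92) = 1510/37983 + 2976/23 = 113072138/873609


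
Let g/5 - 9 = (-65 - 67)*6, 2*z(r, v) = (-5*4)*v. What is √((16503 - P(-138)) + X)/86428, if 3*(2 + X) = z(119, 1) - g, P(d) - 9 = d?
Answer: √161385/259284 ≈ 0.0015494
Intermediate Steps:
P(d) = 9 + d
z(r, v) = -10*v (z(r, v) = ((-5*4)*v)/2 = (-20*v)/2 = -10*v)
g = -3915 (g = 45 + 5*((-65 - 67)*6) = 45 + 5*(-132*6) = 45 + 5*(-792) = 45 - 3960 = -3915)
X = 3899/3 (X = -2 + (-10*1 - 1*(-3915))/3 = -2 + (-10 + 3915)/3 = -2 + (⅓)*3905 = -2 + 3905/3 = 3899/3 ≈ 1299.7)
√((16503 - P(-138)) + X)/86428 = √((16503 - (9 - 138)) + 3899/3)/86428 = √((16503 - 1*(-129)) + 3899/3)*(1/86428) = √((16503 + 129) + 3899/3)*(1/86428) = √(16632 + 3899/3)*(1/86428) = √(53795/3)*(1/86428) = (√161385/3)*(1/86428) = √161385/259284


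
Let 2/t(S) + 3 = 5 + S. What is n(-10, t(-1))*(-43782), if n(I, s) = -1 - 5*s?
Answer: 481602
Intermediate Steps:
t(S) = 2/(2 + S) (t(S) = 2/(-3 + (5 + S)) = 2/(2 + S))
n(I, s) = -1 - 5*s
n(-10, t(-1))*(-43782) = (-1 - 10/(2 - 1))*(-43782) = (-1 - 10/1)*(-43782) = (-1 - 10)*(-43782) = -11*(-43782) = 481602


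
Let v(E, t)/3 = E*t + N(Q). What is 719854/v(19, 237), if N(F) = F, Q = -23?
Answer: 359927/6720 ≈ 53.561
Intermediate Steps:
v(E, t) = -69 + 3*E*t (v(E, t) = 3*(E*t - 23) = 3*(-23 + E*t) = -69 + 3*E*t)
719854/v(19, 237) = 719854/(-69 + 3*19*237) = 719854/(-69 + 13509) = 719854/13440 = 719854*(1/13440) = 359927/6720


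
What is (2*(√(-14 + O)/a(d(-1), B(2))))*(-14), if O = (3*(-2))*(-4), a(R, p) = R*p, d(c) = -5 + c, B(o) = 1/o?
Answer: 28*√10/3 ≈ 29.515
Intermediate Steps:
O = 24 (O = -6*(-4) = 24)
(2*(√(-14 + O)/a(d(-1), B(2))))*(-14) = (2*(√(-14 + 24)/(((-5 - 1)/2))))*(-14) = (2*(√10/((-6*½))))*(-14) = (2*(√10/(-3)))*(-14) = (2*(√10*(-⅓)))*(-14) = (2*(-√10/3))*(-14) = -2*√10/3*(-14) = 28*√10/3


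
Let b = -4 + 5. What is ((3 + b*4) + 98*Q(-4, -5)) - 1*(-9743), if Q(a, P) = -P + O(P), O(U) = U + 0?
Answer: 9750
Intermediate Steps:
O(U) = U
b = 1
Q(a, P) = 0 (Q(a, P) = -P + P = 0)
((3 + b*4) + 98*Q(-4, -5)) - 1*(-9743) = ((3 + 1*4) + 98*0) - 1*(-9743) = ((3 + 4) + 0) + 9743 = (7 + 0) + 9743 = 7 + 9743 = 9750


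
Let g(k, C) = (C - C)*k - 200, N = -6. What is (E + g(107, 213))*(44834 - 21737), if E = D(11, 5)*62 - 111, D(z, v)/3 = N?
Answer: -32959419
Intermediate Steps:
D(z, v) = -18 (D(z, v) = 3*(-6) = -18)
E = -1227 (E = -18*62 - 111 = -1116 - 111 = -1227)
g(k, C) = -200 (g(k, C) = 0*k - 200 = 0 - 200 = -200)
(E + g(107, 213))*(44834 - 21737) = (-1227 - 200)*(44834 - 21737) = -1427*23097 = -32959419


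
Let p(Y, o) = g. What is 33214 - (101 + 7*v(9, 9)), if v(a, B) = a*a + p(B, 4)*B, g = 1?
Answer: 32483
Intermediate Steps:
p(Y, o) = 1
v(a, B) = B + a**2 (v(a, B) = a*a + 1*B = a**2 + B = B + a**2)
33214 - (101 + 7*v(9, 9)) = 33214 - (101 + 7*(9 + 9**2)) = 33214 - (101 + 7*(9 + 81)) = 33214 - (101 + 7*90) = 33214 - (101 + 630) = 33214 - 1*731 = 33214 - 731 = 32483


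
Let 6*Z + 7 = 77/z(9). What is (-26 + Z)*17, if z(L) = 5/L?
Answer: -1037/15 ≈ -69.133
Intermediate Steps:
Z = 329/15 (Z = -7/6 + (77/((5/9)))/6 = -7/6 + (77/((5*(1/9))))/6 = -7/6 + (77/(5/9))/6 = -7/6 + (77*(9/5))/6 = -7/6 + (1/6)*(693/5) = -7/6 + 231/10 = 329/15 ≈ 21.933)
(-26 + Z)*17 = (-26 + 329/15)*17 = -61/15*17 = -1037/15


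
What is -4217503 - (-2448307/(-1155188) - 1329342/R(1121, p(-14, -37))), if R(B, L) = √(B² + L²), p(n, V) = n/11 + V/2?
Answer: -4872011303871/1155188 + 29245524*√608403469/608403469 ≈ -4.2163e+6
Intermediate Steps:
p(n, V) = V/2 + n/11 (p(n, V) = n*(1/11) + V*(½) = n/11 + V/2 = V/2 + n/11)
-4217503 - (-2448307/(-1155188) - 1329342/R(1121, p(-14, -37))) = -4217503 - (-2448307/(-1155188) - 1329342/√(1121² + ((½)*(-37) + (1/11)*(-14))²)) = -4217503 - (-2448307*(-1/1155188) - 1329342/√(1256641 + (-37/2 - 14/11)²)) = -4217503 - (2448307/1155188 - 1329342/√(1256641 + (-435/22)²)) = -4217503 - (2448307/1155188 - 1329342/√(1256641 + 189225/484)) = -4217503 - (2448307/1155188 - 1329342*22*√608403469/608403469) = -4217503 - (2448307/1155188 - 29245524*√608403469/608403469) = -4217503 + (-2448307/1155188 + 29245524*√608403469/608403469) = -4872011303871/1155188 + 29245524*√608403469/608403469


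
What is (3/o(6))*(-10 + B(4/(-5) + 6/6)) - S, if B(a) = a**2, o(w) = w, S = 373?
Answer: -18899/50 ≈ -377.98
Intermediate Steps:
(3/o(6))*(-10 + B(4/(-5) + 6/6)) - S = (3/6)*(-10 + (4/(-5) + 6/6)**2) - 1*373 = (3*(1/6))*(-10 + (4*(-1/5) + 6*(1/6))**2) - 373 = (-10 + (-4/5 + 1)**2)/2 - 373 = (-10 + (1/5)**2)/2 - 373 = (-10 + 1/25)/2 - 373 = (1/2)*(-249/25) - 373 = -249/50 - 373 = -18899/50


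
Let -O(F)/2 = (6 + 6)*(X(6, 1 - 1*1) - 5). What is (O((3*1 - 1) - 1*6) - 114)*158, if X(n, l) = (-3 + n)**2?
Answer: -33180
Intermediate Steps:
O(F) = -96 (O(F) = -2*(6 + 6)*((-3 + 6)**2 - 5) = -24*(3**2 - 5) = -24*(9 - 5) = -24*4 = -2*48 = -96)
(O((3*1 - 1) - 1*6) - 114)*158 = (-96 - 114)*158 = -210*158 = -33180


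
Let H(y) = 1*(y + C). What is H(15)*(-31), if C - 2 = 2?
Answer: -589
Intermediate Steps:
C = 4 (C = 2 + 2 = 4)
H(y) = 4 + y (H(y) = 1*(y + 4) = 1*(4 + y) = 4 + y)
H(15)*(-31) = (4 + 15)*(-31) = 19*(-31) = -589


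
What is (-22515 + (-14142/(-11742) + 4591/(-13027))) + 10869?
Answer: -296879528942/25493839 ≈ -11645.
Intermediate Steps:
(-22515 + (-14142/(-11742) + 4591/(-13027))) + 10869 = (-22515 + (-14142*(-1/11742) + 4591*(-1/13027))) + 10869 = (-22515 + (2357/1957 - 4591/13027)) + 10869 = (-22515 + 21720052/25493839) + 10869 = -573972065033/25493839 + 10869 = -296879528942/25493839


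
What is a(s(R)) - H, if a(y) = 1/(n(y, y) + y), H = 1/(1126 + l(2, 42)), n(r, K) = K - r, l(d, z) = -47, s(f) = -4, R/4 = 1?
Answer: -1083/4316 ≈ -0.25093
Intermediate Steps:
R = 4 (R = 4*1 = 4)
H = 1/1079 (H = 1/(1126 - 47) = 1/1079 ≈ 0.00092678)
a(y) = 1/y (a(y) = 1/((y - y) + y) = 1/(0 + y) = 1/y)
a(s(R)) - H = 1/(-4) - 1*1/1079 = -1/4 - 1/1079 = -1083/4316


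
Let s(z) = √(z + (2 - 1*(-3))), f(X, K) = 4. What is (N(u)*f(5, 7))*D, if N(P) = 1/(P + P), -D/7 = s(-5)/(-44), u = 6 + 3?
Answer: 0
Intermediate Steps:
u = 9
s(z) = √(5 + z) (s(z) = √(z + (2 + 3)) = √(z + 5) = √(5 + z))
D = 0 (D = -7*√(5 - 5)/(-44) = -7*√0*(-1)/44 = -0*(-1)/44 = -7*0 = 0)
N(P) = 1/(2*P)
(N(u)*f(5, 7))*D = (((½)/9)*4)*0 = (((½)*(⅑))*4)*0 = ((1/18)*4)*0 = (2/9)*0 = 0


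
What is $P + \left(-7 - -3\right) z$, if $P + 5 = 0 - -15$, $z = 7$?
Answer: $-18$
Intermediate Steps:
$P = 10$ ($P = -5 + \left(0 - -15\right) = -5 + \left(0 + 15\right) = -5 + 15 = 10$)
$P + \left(-7 - -3\right) z = 10 + \left(-7 - -3\right) 7 = 10 + \left(-7 + 3\right) 7 = 10 - 28 = -18$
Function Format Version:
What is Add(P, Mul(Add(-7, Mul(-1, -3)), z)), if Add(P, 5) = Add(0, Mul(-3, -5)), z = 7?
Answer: -18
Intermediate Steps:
P = 10 (P = Add(-5, Add(0, Mul(-3, -5))) = Add(-5, Add(0, 15)) = Add(-5, 15) = 10)
Add(P, Mul(Add(-7, Mul(-1, -3)), z)) = Add(10, Mul(Add(-7, Mul(-1, -3)), 7)) = Add(10, Mul(Add(-7, 3), 7)) = Add(10, Mul(-4, 7)) = Add(10, -28) = -18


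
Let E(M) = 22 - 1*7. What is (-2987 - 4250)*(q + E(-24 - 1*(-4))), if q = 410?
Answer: -3075725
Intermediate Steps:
E(M) = 15 (E(M) = 22 - 7 = 15)
(-2987 - 4250)*(q + E(-24 - 1*(-4))) = (-2987 - 4250)*(410 + 15) = -7237*425 = -3075725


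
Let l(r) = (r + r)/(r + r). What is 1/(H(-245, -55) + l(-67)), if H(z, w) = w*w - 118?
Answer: 1/2908 ≈ 0.00034388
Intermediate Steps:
H(z, w) = -118 + w² (H(z, w) = w² - 118 = -118 + w²)
l(r) = 1 (l(r) = (2*r)/((2*r)) = (2*r)*(1/(2*r)) = 1)
1/(H(-245, -55) + l(-67)) = 1/((-118 + (-55)²) + 1) = 1/((-118 + 3025) + 1) = 1/(2907 + 1) = 1/2908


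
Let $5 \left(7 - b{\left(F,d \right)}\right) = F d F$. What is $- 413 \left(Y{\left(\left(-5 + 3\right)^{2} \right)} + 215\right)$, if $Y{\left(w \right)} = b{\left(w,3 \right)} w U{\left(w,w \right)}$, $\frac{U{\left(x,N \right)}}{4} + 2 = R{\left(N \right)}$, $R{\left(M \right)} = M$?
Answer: $- \frac{272167}{5} \approx -54433.0$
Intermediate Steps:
$U{\left(x,N \right)} = -8 + 4 N$
$b{\left(F,d \right)} = 7 - \frac{d F^{2}}{5}$ ($b{\left(F,d \right)} = 7 - \frac{F d F}{5} = 7 - \frac{d F^{2}}{5}$)
$Y{\left(w \right)} = w \left(-8 + 4 w\right) \left(7 - \frac{3 w^{2}}{5}\right)$ ($Y{\left(w \right)} = \left(7 - \frac{3 w^{2}}{5}\right) w \left(-8 + 4 w\right) = w \left(7 - \frac{3 w^{2}}{5}\right) \left(-8 + 4 w\right) = w \left(-8 + 4 w\right) \left(7 - \frac{3 w^{2}}{5}\right)$)
$- 413 \left(Y{\left(\left(-5 + 3\right)^{2} \right)} + 215\right) = - 413 \left(- \frac{4 \left(-5 + 3\right)^{2} \left(-35 + 3 \left(\left(-5 + 3\right)^{2}\right)^{2}\right) \left(-2 + \left(-5 + 3\right)^{2}\right)}{5} + 215\right) = - 413 \left(- \frac{4 \left(-2\right)^{2} \left(-35 + 3 \left(\left(-2\right)^{2}\right)^{2}\right) \left(-2 + \left(-2\right)^{2}\right)}{5} + 215\right) = - 413 \left(\left(- \frac{4}{5}\right) 4 \left(-35 + 3 \cdot 4^{2}\right) \left(-2 + 4\right) + 215\right) = - 413 \left(\left(- \frac{4}{5}\right) 4 \left(-35 + 3 \cdot 16\right) 2 + 215\right) = - 413 \left(\left(- \frac{4}{5}\right) 4 \left(-35 + 48\right) 2 + 215\right) = - 413 \left(\left(- \frac{4}{5}\right) 4 \cdot 13 \cdot 2 + 215\right) = - 413 \left(- \frac{416}{5} + 215\right) = \left(-413\right) \frac{659}{5} = - \frac{272167}{5}$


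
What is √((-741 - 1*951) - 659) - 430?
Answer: -430 + I*√2351 ≈ -430.0 + 48.487*I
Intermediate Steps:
√((-741 - 1*951) - 659) - 430 = √((-741 - 951) - 659) - 430 = √(-1692 - 659) - 430 = √(-2351) - 430 = I*√2351 - 430 = -430 + I*√2351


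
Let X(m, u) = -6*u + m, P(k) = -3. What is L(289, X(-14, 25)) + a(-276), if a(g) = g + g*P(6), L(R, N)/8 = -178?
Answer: -872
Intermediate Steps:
X(m, u) = m - 6*u
L(R, N) = -1424 (L(R, N) = 8*(-178) = -1424)
a(g) = -2*g (a(g) = g + g*(-3) = g - 3*g = -2*g)
L(289, X(-14, 25)) + a(-276) = -1424 - 2*(-276) = -1424 + 552 = -872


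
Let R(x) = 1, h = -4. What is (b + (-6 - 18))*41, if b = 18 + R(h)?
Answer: -205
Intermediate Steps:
b = 19 (b = 18 + 1 = 19)
(b + (-6 - 18))*41 = (19 + (-6 - 18))*41 = (19 - 24)*41 = -5*41 = -205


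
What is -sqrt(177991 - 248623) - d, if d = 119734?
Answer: -119734 - 18*I*sqrt(218) ≈ -1.1973e+5 - 265.77*I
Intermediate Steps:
-sqrt(177991 - 248623) - d = -sqrt(177991 - 248623) - 1*119734 = -sqrt(-70632) - 119734 = -18*I*sqrt(218) - 119734 = -119734 - 18*I*sqrt(218)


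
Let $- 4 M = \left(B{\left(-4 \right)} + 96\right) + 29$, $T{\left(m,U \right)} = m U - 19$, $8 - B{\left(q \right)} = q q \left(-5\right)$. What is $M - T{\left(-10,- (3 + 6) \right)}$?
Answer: $- \frac{497}{4} \approx -124.25$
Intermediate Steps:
$B{\left(q \right)} = 8 + 5 q^{2}$ ($B{\left(q \right)} = 8 - q q \left(-5\right) = 8 - q^{2} \left(-5\right) = 8 - - 5 q^{2} = 8 + 5 q^{2}$)
$T{\left(m,U \right)} = -19 + U m$ ($T{\left(m,U \right)} = U m - 19 = -19 + U m$)
$M = - \frac{213}{4}$ ($M = - \frac{\left(\left(8 + 5 \left(-4\right)^{2}\right) + 96\right) + 29}{4} = - \frac{\left(\left(8 + 5 \cdot 16\right) + 96\right) + 29}{4} = - \frac{\left(\left(8 + 80\right) + 96\right) + 29}{4} = - \frac{\left(88 + 96\right) + 29}{4} = - \frac{184 + 29}{4} = \left(- \frac{1}{4}\right) 213 = - \frac{213}{4} \approx -53.25$)
$M - T{\left(-10,- (3 + 6) \right)} = - \frac{213}{4} - \left(-19 + - (3 + 6) \left(-10\right)\right) = - \frac{213}{4} - \left(-19 + \left(-1\right) 9 \left(-10\right)\right) = - \frac{213}{4} - \left(-19 - -90\right) = - \frac{213}{4} - \left(-19 + 90\right) = - \frac{213}{4} - 71 = - \frac{497}{4}$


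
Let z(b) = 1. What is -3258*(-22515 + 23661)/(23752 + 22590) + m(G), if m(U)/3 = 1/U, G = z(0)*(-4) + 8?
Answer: -7397823/92684 ≈ -79.818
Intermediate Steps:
G = 4 (G = 1*(-4) + 8 = -4 + 8 = 4)
m(U) = 3/U
-3258*(-22515 + 23661)/(23752 + 22590) + m(G) = -3258*(-22515 + 23661)/(23752 + 22590) + 3/4 = -3258/(46342/1146) + 3*(¼) = -3258/(46342*(1/1146)) + ¾ = -3258/23171/573 + ¾ = -3258*573/23171 + ¾ = -1866834/23171 + ¾ = -7397823/92684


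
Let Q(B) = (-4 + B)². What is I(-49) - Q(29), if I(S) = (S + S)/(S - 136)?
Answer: -115527/185 ≈ -624.47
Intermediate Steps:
I(S) = 2*S/(-136 + S) (I(S) = (2*S)/(-136 + S) = 2*S/(-136 + S))
I(-49) - Q(29) = 2*(-49)/(-136 - 49) - (-4 + 29)² = 2*(-49)/(-185) - 1*25² = 2*(-49)*(-1/185) - 1*625 = 98/185 - 625 = -115527/185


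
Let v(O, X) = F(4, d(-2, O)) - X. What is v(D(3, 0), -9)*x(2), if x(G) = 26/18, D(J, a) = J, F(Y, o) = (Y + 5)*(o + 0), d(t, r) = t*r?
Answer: -65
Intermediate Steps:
d(t, r) = r*t
F(Y, o) = o*(5 + Y) (F(Y, o) = (5 + Y)*o = o*(5 + Y))
x(G) = 13/9 (x(G) = 26*(1/18) = 13/9)
v(O, X) = -X - 18*O (v(O, X) = (O*(-2))*(5 + 4) - X = -2*O*9 - X = -18*O - X = -X - 18*O)
v(D(3, 0), -9)*x(2) = (-1*(-9) - 18*3)*(13/9) = (9 - 54)*(13/9) = -45*13/9 = -65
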